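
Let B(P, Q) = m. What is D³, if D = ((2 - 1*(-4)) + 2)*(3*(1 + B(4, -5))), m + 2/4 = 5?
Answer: 2299968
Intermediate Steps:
m = 9/2 (m = -½ + 5 = 9/2 ≈ 4.5000)
B(P, Q) = 9/2
D = 132 (D = ((2 - 1*(-4)) + 2)*(3*(1 + 9/2)) = ((2 + 4) + 2)*(3*(11/2)) = (6 + 2)*(33/2) = 8*(33/2) = 132)
D³ = 132³ = 2299968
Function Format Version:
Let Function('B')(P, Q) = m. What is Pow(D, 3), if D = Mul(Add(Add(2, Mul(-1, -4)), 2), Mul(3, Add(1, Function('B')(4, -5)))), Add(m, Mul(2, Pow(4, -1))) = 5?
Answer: 2299968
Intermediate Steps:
m = Rational(9, 2) (m = Add(Rational(-1, 2), 5) = Rational(9, 2) ≈ 4.5000)
Function('B')(P, Q) = Rational(9, 2)
D = 132 (D = Mul(Add(Add(2, Mul(-1, -4)), 2), Mul(3, Add(1, Rational(9, 2)))) = Mul(Add(Add(2, 4), 2), Mul(3, Rational(11, 2))) = Mul(Add(6, 2), Rational(33, 2)) = Mul(8, Rational(33, 2)) = 132)
Pow(D, 3) = Pow(132, 3) = 2299968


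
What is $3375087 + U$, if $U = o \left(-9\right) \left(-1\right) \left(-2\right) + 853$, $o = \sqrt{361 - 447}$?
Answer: $3375940 - 18 i \sqrt{86} \approx 3.3759 \cdot 10^{6} - 166.93 i$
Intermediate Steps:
$o = i \sqrt{86}$ ($o = \sqrt{-86} = i \sqrt{86} \approx 9.2736 i$)
$U = 853 - 18 i \sqrt{86}$ ($U = i \sqrt{86} \left(-9\right) \left(-1\right) \left(-2\right) + 853 = i \sqrt{86} \cdot 9 \left(-2\right) + 853 = i \sqrt{86} \left(-18\right) + 853 = - 18 i \sqrt{86} + 853 = 853 - 18 i \sqrt{86} \approx 853.0 - 166.93 i$)
$3375087 + U = 3375087 + \left(853 - 18 i \sqrt{86}\right) = 3375940 - 18 i \sqrt{86}$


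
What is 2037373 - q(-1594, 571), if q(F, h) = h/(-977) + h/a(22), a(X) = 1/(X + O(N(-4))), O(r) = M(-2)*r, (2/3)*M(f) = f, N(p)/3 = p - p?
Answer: 1978240918/977 ≈ 2.0248e+6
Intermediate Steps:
N(p) = 0 (N(p) = 3*(p - p) = 3*0 = 0)
M(f) = 3*f/2
O(r) = -3*r (O(r) = ((3/2)*(-2))*r = -3*r)
a(X) = 1/X (a(X) = 1/(X - 3*0) = 1/(X + 0) = 1/X)
q(F, h) = 21493*h/977 (q(F, h) = h/(-977) + h/(1/22) = h*(-1/977) + h/(1/22) = -h/977 + h*22 = -h/977 + 22*h = 21493*h/977)
2037373 - q(-1594, 571) = 2037373 - 21493*571/977 = 2037373 - 1*12272503/977 = 2037373 - 12272503/977 = 1978240918/977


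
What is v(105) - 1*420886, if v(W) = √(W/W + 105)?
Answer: -420886 + √106 ≈ -4.2088e+5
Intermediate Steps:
v(W) = √106 (v(W) = √(1 + 105) = √106)
v(105) - 1*420886 = √106 - 1*420886 = √106 - 420886 = -420886 + √106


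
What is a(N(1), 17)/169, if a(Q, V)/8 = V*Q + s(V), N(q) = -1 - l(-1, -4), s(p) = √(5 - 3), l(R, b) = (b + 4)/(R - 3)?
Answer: -136/169 + 8*√2/169 ≈ -0.73779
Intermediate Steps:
l(R, b) = (4 + b)/(-3 + R)
s(p) = √2
N(q) = -1 (N(q) = -1 - (4 - 4)/(-3 - 1) = -1 - 0/(-4) = -1 - (-1)*0/4 = -1 - 1*0 = -1 + 0 = -1)
a(Q, V) = 8*√2 + 8*Q*V (a(Q, V) = 8*(V*Q + √2) = 8*(Q*V + √2) = 8*(√2 + Q*V) = 8*√2 + 8*Q*V)
a(N(1), 17)/169 = (8*√2 + 8*(-1)*17)/169 = (8*√2 - 136)*(1/169) = (-136 + 8*√2)*(1/169) = -136/169 + 8*√2/169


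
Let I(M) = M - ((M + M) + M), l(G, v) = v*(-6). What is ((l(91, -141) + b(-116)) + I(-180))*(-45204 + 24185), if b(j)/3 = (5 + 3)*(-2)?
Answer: -24340002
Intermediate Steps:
l(G, v) = -6*v
b(j) = -48 (b(j) = 3*((5 + 3)*(-2)) = 3*(8*(-2)) = 3*(-16) = -48)
I(M) = -2*M (I(M) = M - (2*M + M) = M - 3*M = -2*M)
((l(91, -141) + b(-116)) + I(-180))*(-45204 + 24185) = ((-6*(-141) - 48) - 2*(-180))*(-45204 + 24185) = ((846 - 48) + 360)*(-21019) = (798 + 360)*(-21019) = 1158*(-21019) = -24340002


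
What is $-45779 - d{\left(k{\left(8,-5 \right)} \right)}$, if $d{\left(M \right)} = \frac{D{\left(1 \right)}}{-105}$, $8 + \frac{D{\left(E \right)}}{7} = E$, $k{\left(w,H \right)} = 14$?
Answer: $- \frac{686692}{15} \approx -45779.0$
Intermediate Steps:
$D{\left(E \right)} = -56 + 7 E$
$d{\left(M \right)} = \frac{7}{15}$ ($d{\left(M \right)} = \frac{-56 + 7 \cdot 1}{-105} = \left(-56 + 7\right) \left(- \frac{1}{105}\right) = \left(-49\right) \left(- \frac{1}{105}\right) = \frac{7}{15}$)
$-45779 - d{\left(k{\left(8,-5 \right)} \right)} = -45779 - \frac{7}{15} = - \frac{686692}{15}$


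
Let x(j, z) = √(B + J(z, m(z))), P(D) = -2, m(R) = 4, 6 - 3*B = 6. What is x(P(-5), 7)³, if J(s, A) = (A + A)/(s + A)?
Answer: 16*√22/121 ≈ 0.62022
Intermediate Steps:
B = 0 (B = 2 - ⅓*6 = 2 - 2 = 0)
J(s, A) = 2*A/(A + s) (J(s, A) = (2*A)/(A + s) = 2*A/(A + s))
x(j, z) = 2*√2*√(1/(4 + z)) (x(j, z) = √(0 + 2*4/(4 + z)) = √(0 + 8/(4 + z)) = √(8/(4 + z)) = 2*√2*√(1/(4 + z)))
x(P(-5), 7)³ = (2*√2*√(1/(4 + 7)))³ = (2*√2*√(1/11))³ = (2*√2*(√11/11))³ = (2*√22/11)³ = 16*√22/121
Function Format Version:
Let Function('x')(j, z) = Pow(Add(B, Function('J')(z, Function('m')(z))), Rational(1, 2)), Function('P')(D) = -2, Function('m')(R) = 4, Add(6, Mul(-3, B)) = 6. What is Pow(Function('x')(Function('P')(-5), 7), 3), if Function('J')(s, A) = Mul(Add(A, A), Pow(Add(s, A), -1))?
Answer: Mul(Rational(16, 121), Pow(22, Rational(1, 2))) ≈ 0.62022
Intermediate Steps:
B = 0 (B = Add(2, Mul(Rational(-1, 3), 6)) = Add(2, -2) = 0)
Function('J')(s, A) = Mul(2, A, Pow(Add(A, s), -1)) (Function('J')(s, A) = Mul(Mul(2, A), Pow(Add(A, s), -1)) = Mul(2, A, Pow(Add(A, s), -1)))
Function('x')(j, z) = Mul(2, Pow(2, Rational(1, 2)), Pow(Pow(Add(4, z), -1), Rational(1, 2))) (Function('x')(j, z) = Pow(Add(0, Mul(2, 4, Pow(Add(4, z), -1))), Rational(1, 2)) = Pow(Add(0, Mul(8, Pow(Add(4, z), -1))), Rational(1, 2)) = Pow(Mul(8, Pow(Add(4, z), -1)), Rational(1, 2)) = Mul(2, Pow(2, Rational(1, 2)), Pow(Pow(Add(4, z), -1), Rational(1, 2))))
Pow(Function('x')(Function('P')(-5), 7), 3) = Pow(Mul(2, Pow(2, Rational(1, 2)), Pow(Pow(Add(4, 7), -1), Rational(1, 2))), 3) = Pow(Mul(2, Pow(2, Rational(1, 2)), Pow(Pow(11, -1), Rational(1, 2))), 3) = Pow(Mul(2, Pow(2, Rational(1, 2)), Pow(Rational(1, 11), Rational(1, 2))), 3) = Pow(Mul(2, Pow(2, Rational(1, 2)), Mul(Rational(1, 11), Pow(11, Rational(1, 2)))), 3) = Pow(Mul(Rational(2, 11), Pow(22, Rational(1, 2))), 3) = Mul(Rational(16, 121), Pow(22, Rational(1, 2)))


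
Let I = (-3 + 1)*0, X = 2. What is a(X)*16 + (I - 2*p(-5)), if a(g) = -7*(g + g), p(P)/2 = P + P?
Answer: -408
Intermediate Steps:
p(P) = 4*P (p(P) = 2*(P + P) = 2*(2*P) = 4*P)
a(g) = -14*g
I = 0 (I = -2*0 = 0)
a(X)*16 + (I - 2*p(-5)) = -14*2*16 + (0 - 8*(-5)) = -28*16 + (0 - 2*(-20)) = -448 + (0 + 40) = -448 + 40 = -408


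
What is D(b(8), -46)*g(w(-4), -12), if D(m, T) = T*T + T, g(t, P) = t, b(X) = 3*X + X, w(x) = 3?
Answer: 6210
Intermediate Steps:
b(X) = 4*X
D(m, T) = T + T**2 (D(m, T) = T**2 + T = T + T**2)
D(b(8), -46)*g(w(-4), -12) = -46*(1 - 46)*3 = -46*(-45)*3 = 2070*3 = 6210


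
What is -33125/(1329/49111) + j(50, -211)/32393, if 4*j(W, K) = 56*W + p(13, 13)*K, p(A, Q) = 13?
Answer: -210787972471747/172201188 ≈ -1.2241e+6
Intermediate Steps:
j(W, K) = 14*W + 13*K/4 (j(W, K) = (56*W + 13*K)/4 = (13*K + 56*W)/4 = 14*W + 13*K/4)
-33125/(1329/49111) + j(50, -211)/32393 = -33125/(1329/49111) + (14*50 + (13/4)*(-211))/32393 = -33125/(1329*(1/49111)) + (700 - 2743/4)*(1/32393) = -33125/1329/49111 + (57/4)*(1/32393) = -33125*49111/1329 + 57/129572 = -1626801875/1329 + 57/129572 = -210787972471747/172201188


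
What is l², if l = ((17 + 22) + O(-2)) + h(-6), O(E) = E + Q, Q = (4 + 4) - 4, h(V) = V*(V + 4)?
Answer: 2809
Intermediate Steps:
h(V) = V*(4 + V)
Q = 4 (Q = 8 - 4 = 4)
O(E) = 4 + E (O(E) = E + 4 = 4 + E)
l = 53 (l = ((17 + 22) + (4 - 2)) - 6*(4 - 6) = (39 + 2) - 6*(-2) = 41 + 12 = 53)
l² = 53² = 2809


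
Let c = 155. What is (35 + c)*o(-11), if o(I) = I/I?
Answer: 190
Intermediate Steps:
o(I) = 1
(35 + c)*o(-11) = (35 + 155)*1 = 190*1 = 190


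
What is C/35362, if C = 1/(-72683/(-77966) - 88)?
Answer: -38983/120024374325 ≈ -3.2479e-7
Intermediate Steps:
C = -77966/6788325 (C = 1/(-72683*(-1/77966) - 88) = 1/(72683/77966 - 88) = 1/(-6788325/77966) = -77966/6788325 ≈ -0.011485)
C/35362 = -77966/6788325/35362 = -77966/6788325*1/35362 = -38983/120024374325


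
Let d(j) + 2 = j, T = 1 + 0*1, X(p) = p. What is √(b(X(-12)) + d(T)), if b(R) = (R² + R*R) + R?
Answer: 5*√11 ≈ 16.583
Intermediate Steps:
b(R) = R + 2*R² (b(R) = (R² + R²) + R = 2*R² + R = R + 2*R²)
T = 1 (T = 1 + 0 = 1)
d(j) = -2 + j
√(b(X(-12)) + d(T)) = √(-12*(1 + 2*(-12)) + (-2 + 1)) = √(-12*(1 - 24) - 1) = √(-12*(-23) - 1) = √(276 - 1) = √275 = 5*√11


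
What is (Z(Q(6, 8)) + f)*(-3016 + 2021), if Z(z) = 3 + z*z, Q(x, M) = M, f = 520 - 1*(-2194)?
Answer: -2767095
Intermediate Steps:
f = 2714 (f = 520 + 2194 = 2714)
Z(z) = 3 + z²
(Z(Q(6, 8)) + f)*(-3016 + 2021) = ((3 + 8²) + 2714)*(-3016 + 2021) = ((3 + 64) + 2714)*(-995) = (67 + 2714)*(-995) = 2781*(-995) = -2767095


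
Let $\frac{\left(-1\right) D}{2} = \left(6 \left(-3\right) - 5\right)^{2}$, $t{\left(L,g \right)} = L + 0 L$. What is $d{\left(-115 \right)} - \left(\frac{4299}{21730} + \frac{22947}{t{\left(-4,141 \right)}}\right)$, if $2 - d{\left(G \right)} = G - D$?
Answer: $\frac{208414697}{43460} \approx 4795.6$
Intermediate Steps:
$t{\left(L,g \right)} = L$ ($t{\left(L,g \right)} = L + 0 = L$)
$D = -1058$ ($D = - 2 \left(6 \left(-3\right) - 5\right)^{2} = - 2 \left(-18 - 5\right)^{2} = - 2 \left(-23\right)^{2} = \left(-2\right) 529 = -1058$)
$d{\left(G \right)} = -1056 - G$ ($d{\left(G \right)} = 2 - \left(G - -1058\right) = 2 - \left(G + 1058\right) = 2 - \left(1058 + G\right) = -1056 - G$)
$d{\left(-115 \right)} - \left(\frac{4299}{21730} + \frac{22947}{t{\left(-4,141 \right)}}\right) = \left(-1056 - -115\right) - \left(- \frac{22947}{4} + \frac{4299}{21730}\right) = \left(-1056 + 115\right) - - \frac{249310557}{43460} = -941 + \left(\frac{22947}{4} - \frac{4299}{21730}\right) = -941 + \frac{249310557}{43460} = \frac{208414697}{43460}$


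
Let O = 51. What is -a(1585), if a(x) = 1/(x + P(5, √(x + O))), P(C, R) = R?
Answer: -1585/2510589 + 2*√409/2510589 ≈ -0.00061521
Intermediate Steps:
a(x) = 1/(x + √(51 + x)) (a(x) = 1/(x + √(x + 51)) = 1/(x + √(51 + x)))
-a(1585) = -1/(1585 + √(51 + 1585)) = -1/(1585 + √1636) = -1/(1585 + 2*√409)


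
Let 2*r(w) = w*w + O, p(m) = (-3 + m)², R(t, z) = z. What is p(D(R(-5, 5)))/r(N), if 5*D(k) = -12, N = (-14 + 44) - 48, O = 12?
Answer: 243/1400 ≈ 0.17357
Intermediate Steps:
N = -18 (N = 30 - 48 = -18)
D(k) = -12/5 (D(k) = (⅕)*(-12) = -12/5)
r(w) = 6 + w²/2 (r(w) = (w*w + 12)/2 = (w² + 12)/2 = (12 + w²)/2 = 6 + w²/2)
p(D(R(-5, 5)))/r(N) = (-3 - 12/5)²/(6 + (½)*(-18)²) = (-27/5)²/(6 + (½)*324) = 729/(25*(6 + 162)) = (729/25)/168 = (729/25)*(1/168) = 243/1400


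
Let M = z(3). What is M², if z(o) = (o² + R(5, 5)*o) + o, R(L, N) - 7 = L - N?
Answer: 1089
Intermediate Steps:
R(L, N) = 7 + L - N (R(L, N) = 7 + (L - N) = 7 + L - N)
z(o) = o² + 8*o (z(o) = (o² + (7 + 5 - 1*5)*o) + o = (o² + (7 + 5 - 5)*o) + o = (o² + 7*o) + o = o² + 8*o)
M = 33 (M = 3*(8 + 3) = 3*11 = 33)
M² = 33² = 1089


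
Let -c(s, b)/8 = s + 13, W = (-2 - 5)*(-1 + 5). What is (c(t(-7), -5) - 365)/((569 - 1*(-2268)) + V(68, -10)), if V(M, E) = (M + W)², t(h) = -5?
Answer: -143/1479 ≈ -0.096687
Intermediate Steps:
W = -28 (W = -7*4 = -28)
c(s, b) = -104 - 8*s (c(s, b) = -8*(s + 13) = -8*(13 + s) = -104 - 8*s)
V(M, E) = (-28 + M)² (V(M, E) = (M - 28)² = (-28 + M)²)
(c(t(-7), -5) - 365)/((569 - 1*(-2268)) + V(68, -10)) = ((-104 - 8*(-5)) - 365)/((569 - 1*(-2268)) + (-28 + 68)²) = ((-104 + 40) - 365)/((569 + 2268) + 40²) = (-64 - 365)/(2837 + 1600) = -429/4437 = -429*1/4437 = -143/1479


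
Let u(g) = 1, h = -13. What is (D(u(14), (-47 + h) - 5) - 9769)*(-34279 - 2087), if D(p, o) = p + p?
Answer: 355186722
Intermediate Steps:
D(p, o) = 2*p
(D(u(14), (-47 + h) - 5) - 9769)*(-34279 - 2087) = (2*1 - 9769)*(-34279 - 2087) = (2 - 9769)*(-36366) = -9767*(-36366) = 355186722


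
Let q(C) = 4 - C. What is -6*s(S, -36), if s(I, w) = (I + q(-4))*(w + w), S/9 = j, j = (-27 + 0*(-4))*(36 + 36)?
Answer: -7554816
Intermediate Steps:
j = -1944 (j = (-27 + 0)*72 = -27*72 = -1944)
S = -17496 (S = 9*(-1944) = -17496)
s(I, w) = 2*w*(8 + I) (s(I, w) = (I + (4 - 1*(-4)))*(w + w) = (I + (4 + 4))*(2*w) = (I + 8)*(2*w) = (8 + I)*(2*w) = 2*w*(8 + I))
-6*s(S, -36) = -12*(-36)*(8 - 17496) = -12*(-36)*(-17488) = -6*1259136 = -7554816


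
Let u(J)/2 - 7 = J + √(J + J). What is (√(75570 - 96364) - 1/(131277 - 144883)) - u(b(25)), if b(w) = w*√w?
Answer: -3591983/13606 - 10*√10 + I*√20794 ≈ -295.62 + 144.2*I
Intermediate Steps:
b(w) = w^(3/2)
u(J) = 14 + 2*J + 2*√2*√J (u(J) = 14 + 2*(J + √(J + J)) = 14 + 2*(J + √(2*J)) = 14 + 2*(J + √2*√J) = 14 + (2*J + 2*√2*√J) = 14 + 2*J + 2*√2*√J)
(√(75570 - 96364) - 1/(131277 - 144883)) - u(b(25)) = (√(75570 - 96364) - 1/(131277 - 144883)) - (14 + 2*25^(3/2) + 2*√2*√(25^(3/2))) = (√(-20794) - 1/(-13606)) - (14 + 2*125 + 2*√2*√125) = (I*√20794 - 1*(-1/13606)) - (14 + 250 + 2*√2*(5*√5)) = (I*√20794 + 1/13606) - (14 + 250 + 10*√10) = (1/13606 + I*√20794) - (264 + 10*√10) = (1/13606 + I*√20794) + (-264 - 10*√10) = -3591983/13606 - 10*√10 + I*√20794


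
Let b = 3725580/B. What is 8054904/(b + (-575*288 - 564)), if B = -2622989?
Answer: -80030017379/1650947234 ≈ -48.475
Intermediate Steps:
b = -3725580/2622989 (b = 3725580/(-2622989) = 3725580*(-1/2622989) = -3725580/2622989 ≈ -1.4204)
8054904/(b + (-575*288 - 564)) = 8054904/(-3725580/2622989 + (-575*288 - 564)) = 8054904/(-3725580/2622989 + (-165600 - 564)) = 8054904/(-3725580/2622989 - 166164) = 8054904/(-435850069776/2622989) = 8054904*(-2622989/435850069776) = -80030017379/1650947234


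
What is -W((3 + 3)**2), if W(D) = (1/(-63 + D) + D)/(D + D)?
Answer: -971/1944 ≈ -0.49949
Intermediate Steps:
W(D) = (D + 1/(-63 + D))/(2*D) (W(D) = (D + 1/(-63 + D))/((2*D)) = (D + 1/(-63 + D))*(1/(2*D)) = (D + 1/(-63 + D))/(2*D))
-W((3 + 3)**2) = -(1 + ((3 + 3)**2)**2 - 63*(3 + 3)**2)/(2*((3 + 3)**2)*(-63 + (3 + 3)**2)) = -(1 + (6**2)**2 - 63*6**2)/(2*(6**2)*(-63 + 6**2)) = -(1 + 36**2 - 63*36)/(2*36*(-63 + 36)) = -(1 + 1296 - 2268)/(2*36*(-27)) = -(-1)*(-971)/(2*36*27) = -1*971/1944 = -971/1944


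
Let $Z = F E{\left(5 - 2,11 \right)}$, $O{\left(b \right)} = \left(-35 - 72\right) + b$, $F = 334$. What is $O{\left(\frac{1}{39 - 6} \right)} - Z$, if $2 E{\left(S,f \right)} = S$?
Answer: $- \frac{20063}{33} \approx -607.97$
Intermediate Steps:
$E{\left(S,f \right)} = \frac{S}{2}$
$O{\left(b \right)} = -107 + b$
$Z = 501$ ($Z = 334 \frac{5 - 2}{2} = 334 \cdot \frac{1}{2} \cdot 3 = 334 \cdot \frac{3}{2} = 501$)
$O{\left(\frac{1}{39 - 6} \right)} - Z = \left(-107 + \frac{1}{39 - 6}\right) - 501 = \left(-107 + \frac{1}{33}\right) - 501 = - \frac{3530}{33} - 501 = - \frac{20063}{33}$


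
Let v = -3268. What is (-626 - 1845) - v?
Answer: 797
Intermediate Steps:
(-626 - 1845) - v = (-626 - 1845) - 1*(-3268) = -2471 + 3268 = 797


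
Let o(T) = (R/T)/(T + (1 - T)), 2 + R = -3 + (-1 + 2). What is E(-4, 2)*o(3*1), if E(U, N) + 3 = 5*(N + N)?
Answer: -68/3 ≈ -22.667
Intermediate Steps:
R = -4 (R = -2 + (-3 + (-1 + 2)) = -2 + (-3 + 1) = -2 - 2 = -4)
E(U, N) = -3 + 10*N (E(U, N) = -3 + 5*(N + N) = -3 + 5*(2*N) = -3 + 10*N)
o(T) = -4/T (o(T) = (-4/T)/(T + (1 - T)) = -4/T/1 = -4/T*1 = -4/T)
E(-4, 2)*o(3*1) = (-3 + 10*2)*(-4/(3*1)) = (-3 + 20)*(-4/3) = 17*(-4*⅓) = 17*(-4/3) = -68/3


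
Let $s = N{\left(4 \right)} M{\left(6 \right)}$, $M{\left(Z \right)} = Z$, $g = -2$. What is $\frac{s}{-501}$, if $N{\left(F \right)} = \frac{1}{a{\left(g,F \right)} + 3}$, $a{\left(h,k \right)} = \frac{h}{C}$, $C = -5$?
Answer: $- \frac{10}{2839} \approx -0.0035224$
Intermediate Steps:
$a{\left(h,k \right)} = - \frac{h}{5}$ ($a{\left(h,k \right)} = \frac{h}{-5} = h \left(- \frac{1}{5}\right) = - \frac{h}{5}$)
$N{\left(F \right)} = \frac{5}{17}$ ($N{\left(F \right)} = \frac{1}{\left(- \frac{1}{5}\right) \left(-2\right) + 3} = \frac{1}{\frac{2}{5} + 3} = \frac{1}{\frac{17}{5}} = \frac{5}{17}$)
$s = \frac{30}{17}$ ($s = \frac{5}{17} \cdot 6 = \frac{30}{17} \approx 1.7647$)
$\frac{s}{-501} = \frac{30}{17 \left(-501\right)} = \frac{30}{17} \left(- \frac{1}{501}\right) = - \frac{10}{2839}$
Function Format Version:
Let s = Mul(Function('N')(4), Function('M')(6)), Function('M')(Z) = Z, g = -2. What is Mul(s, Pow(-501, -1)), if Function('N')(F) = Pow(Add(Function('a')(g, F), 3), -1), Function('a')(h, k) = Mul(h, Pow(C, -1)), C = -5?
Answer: Rational(-10, 2839) ≈ -0.0035224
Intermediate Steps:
Function('a')(h, k) = Mul(Rational(-1, 5), h) (Function('a')(h, k) = Mul(h, Pow(-5, -1)) = Mul(h, Rational(-1, 5)) = Mul(Rational(-1, 5), h))
Function('N')(F) = Rational(5, 17) (Function('N')(F) = Pow(Add(Mul(Rational(-1, 5), -2), 3), -1) = Pow(Add(Rational(2, 5), 3), -1) = Pow(Rational(17, 5), -1) = Rational(5, 17))
s = Rational(30, 17) (s = Mul(Rational(5, 17), 6) = Rational(30, 17) ≈ 1.7647)
Mul(s, Pow(-501, -1)) = Mul(Rational(30, 17), Pow(-501, -1)) = Mul(Rational(30, 17), Rational(-1, 501)) = Rational(-10, 2839)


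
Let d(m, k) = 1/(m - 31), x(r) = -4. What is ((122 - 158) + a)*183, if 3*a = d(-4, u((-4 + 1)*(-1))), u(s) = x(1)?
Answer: -230641/35 ≈ -6589.7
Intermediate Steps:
u(s) = -4
d(m, k) = 1/(-31 + m)
a = -1/105 (a = 1/(3*(-31 - 4)) = (1/3)/(-35) = (1/3)*(-1/35) = -1/105 ≈ -0.0095238)
((122 - 158) + a)*183 = ((122 - 158) - 1/105)*183 = (-36 - 1/105)*183 = -3781/105*183 = -230641/35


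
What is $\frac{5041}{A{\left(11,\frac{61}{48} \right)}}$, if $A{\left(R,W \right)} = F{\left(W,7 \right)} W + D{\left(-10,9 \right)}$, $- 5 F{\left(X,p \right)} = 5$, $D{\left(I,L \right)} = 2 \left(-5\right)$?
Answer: $- \frac{241968}{541} \approx -447.26$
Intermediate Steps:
$D{\left(I,L \right)} = -10$
$F{\left(X,p \right)} = -1$ ($F{\left(X,p \right)} = \left(- \frac{1}{5}\right) 5 = -1$)
$A{\left(R,W \right)} = -10 - W$ ($A{\left(R,W \right)} = - W - 10 = -10 - W$)
$\frac{5041}{A{\left(11,\frac{61}{48} \right)}} = \frac{5041}{-10 - \frac{61}{48}} = \frac{5041}{- \frac{541}{48}} = 5041 \left(- \frac{48}{541}\right) = - \frac{241968}{541}$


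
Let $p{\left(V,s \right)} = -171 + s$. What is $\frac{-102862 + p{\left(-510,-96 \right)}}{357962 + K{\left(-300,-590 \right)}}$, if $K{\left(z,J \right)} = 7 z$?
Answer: $- \frac{7933}{27374} \approx -0.2898$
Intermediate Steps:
$\frac{-102862 + p{\left(-510,-96 \right)}}{357962 + K{\left(-300,-590 \right)}} = \frac{-102862 - 267}{357962 + 7 \left(-300\right)} = \frac{-102862 - 267}{357962 - 2100} = - \frac{103129}{355862} = \left(-103129\right) \frac{1}{355862} = - \frac{7933}{27374}$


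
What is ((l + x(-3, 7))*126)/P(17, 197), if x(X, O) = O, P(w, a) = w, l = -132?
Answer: -15750/17 ≈ -926.47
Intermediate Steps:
((l + x(-3, 7))*126)/P(17, 197) = ((-132 + 7)*126)/17 = -125*126*(1/17) = -15750*1/17 = -15750/17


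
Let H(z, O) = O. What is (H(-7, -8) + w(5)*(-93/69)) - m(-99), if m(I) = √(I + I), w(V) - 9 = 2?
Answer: -525/23 - 3*I*√22 ≈ -22.826 - 14.071*I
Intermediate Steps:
w(V) = 11 (w(V) = 9 + 2 = 11)
m(I) = √2*√I (m(I) = √(2*I) = √2*√I)
(H(-7, -8) + w(5)*(-93/69)) - m(-99) = (-8 + 11*(-93/69)) - √2*√(-99) = (-8 + 11*(-93*1/69)) - √2*3*I*√11 = (-8 + 11*(-31/23)) - 3*I*√22 = (-8 - 341/23) - 3*I*√22 = -525/23 - 3*I*√22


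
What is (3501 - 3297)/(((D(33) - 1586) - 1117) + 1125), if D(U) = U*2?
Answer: -17/126 ≈ -0.13492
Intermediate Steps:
D(U) = 2*U
(3501 - 3297)/(((D(33) - 1586) - 1117) + 1125) = (3501 - 3297)/(((2*33 - 1586) - 1117) + 1125) = 204/(((66 - 1586) - 1117) + 1125) = 204/((-1520 - 1117) + 1125) = 204/(-2637 + 1125) = 204/(-1512) = 204*(-1/1512) = -17/126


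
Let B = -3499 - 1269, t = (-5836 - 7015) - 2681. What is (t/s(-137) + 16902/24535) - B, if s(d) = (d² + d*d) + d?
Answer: 625075395566/131090505 ≈ 4768.3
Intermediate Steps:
t = -15532 (t = -12851 - 2681 = -15532)
s(d) = d + 2*d² (s(d) = (d² + d²) + d = 2*d² + d = d + 2*d²)
B = -4768
(t/s(-137) + 16902/24535) - B = (-15532*(-1/(137*(1 + 2*(-137)))) + 16902/24535) - 1*(-4768) = (-15532*(-1/(137*(1 - 274))) + 16902*(1/24535)) + 4768 = (-15532/((-137*(-273))) + 16902/24535) + 4768 = (-15532/37401 + 16902/24535) + 4768 = 35867726/131090505 + 4768 = 625075395566/131090505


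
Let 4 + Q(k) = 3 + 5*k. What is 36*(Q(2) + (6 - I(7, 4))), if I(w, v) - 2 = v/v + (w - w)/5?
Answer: 432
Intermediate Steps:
Q(k) = -1 + 5*k (Q(k) = -4 + (3 + 5*k) = -1 + 5*k)
I(w, v) = 3 (I(w, v) = 2 + (v/v + (w - w)/5) = 2 + (1 + 0*(⅕)) = 2 + (1 + 0) = 2 + 1 = 3)
36*(Q(2) + (6 - I(7, 4))) = 36*((-1 + 5*2) + (6 - 1*3)) = 36*((-1 + 10) + (6 - 3)) = 36*(9 + 3) = 36*12 = 432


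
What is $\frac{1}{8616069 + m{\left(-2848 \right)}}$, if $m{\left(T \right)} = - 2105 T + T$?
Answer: $\frac{1}{14608261} \approx 6.8454 \cdot 10^{-8}$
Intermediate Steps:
$m{\left(T \right)} = - 2104 T$
$\frac{1}{8616069 + m{\left(-2848 \right)}} = \frac{1}{8616069 - -5992192} = \frac{1}{8616069 + 5992192} = \frac{1}{14608261}$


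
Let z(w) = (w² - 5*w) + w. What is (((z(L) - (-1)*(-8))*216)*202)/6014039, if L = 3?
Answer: -479952/6014039 ≈ -0.079805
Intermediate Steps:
z(w) = w² - 4*w
(((z(L) - (-1)*(-8))*216)*202)/6014039 = (((3*(-4 + 3) - (-1)*(-8))*216)*202)/6014039 = (((3*(-1) - 1*8)*216)*202)*(1/6014039) = (((-3 - 8)*216)*202)*(1/6014039) = (-11*216*202)*(1/6014039) = -2376*202*(1/6014039) = -479952*1/6014039 = -479952/6014039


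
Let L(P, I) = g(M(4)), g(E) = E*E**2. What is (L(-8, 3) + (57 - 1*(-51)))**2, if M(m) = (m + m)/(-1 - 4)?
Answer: 168688144/15625 ≈ 10796.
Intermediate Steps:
M(m) = -2*m/5 (M(m) = (2*m)/(-5) = (2*m)*(-1/5) = -2*m/5)
g(E) = E**3
L(P, I) = -512/125 (L(P, I) = (-2/5*4)**3 = (-8/5)**3 = -512/125)
(L(-8, 3) + (57 - 1*(-51)))**2 = (-512/125 + (57 - 1*(-51)))**2 = (-512/125 + (57 + 51))**2 = (-512/125 + 108)**2 = (12988/125)**2 = 168688144/15625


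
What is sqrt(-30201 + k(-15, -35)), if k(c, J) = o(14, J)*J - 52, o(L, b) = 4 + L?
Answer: I*sqrt(30883) ≈ 175.74*I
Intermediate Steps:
k(c, J) = -52 + 18*J (k(c, J) = (4 + 14)*J - 52 = 18*J - 52 = -52 + 18*J)
sqrt(-30201 + k(-15, -35)) = sqrt(-30201 + (-52 + 18*(-35))) = sqrt(-30201 + (-52 - 630)) = sqrt(-30201 - 682) = sqrt(-30883) = I*sqrt(30883)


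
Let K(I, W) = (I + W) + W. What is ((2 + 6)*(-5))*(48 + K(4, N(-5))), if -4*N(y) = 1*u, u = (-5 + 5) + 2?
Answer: -2040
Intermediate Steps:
u = 2 (u = 0 + 2 = 2)
N(y) = -1/2 (N(y) = -2/4 = -1/4*2 = -1/2)
K(I, W) = I + 2*W
((2 + 6)*(-5))*(48 + K(4, N(-5))) = ((2 + 6)*(-5))*(48 + (4 + 2*(-1/2))) = (8*(-5))*(48 + (4 - 1)) = -40*(48 + 3) = -40*51 = -2040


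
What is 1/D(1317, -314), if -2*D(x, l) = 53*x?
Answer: -2/69801 ≈ -2.8653e-5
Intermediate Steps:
D(x, l) = -53*x/2
1/D(1317, -314) = 1/(-53/2*1317) = 1/(-69801/2) = -2/69801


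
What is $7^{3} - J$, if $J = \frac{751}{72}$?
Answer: $\frac{23945}{72} \approx 332.57$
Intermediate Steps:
$J = \frac{751}{72}$ ($J = 751 \cdot \frac{1}{72} = \frac{751}{72} \approx 10.431$)
$7^{3} - J = 7^{3} - \frac{751}{72} = 343 - \frac{751}{72} = \frac{23945}{72}$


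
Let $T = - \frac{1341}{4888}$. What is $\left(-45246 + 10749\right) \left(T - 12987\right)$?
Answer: $\frac{2189931551109}{4888} \approx 4.4802 \cdot 10^{8}$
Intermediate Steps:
$T = - \frac{1341}{4888}$ ($T = \left(-1341\right) \frac{1}{4888} = - \frac{1341}{4888} \approx -0.27435$)
$\left(-45246 + 10749\right) \left(T - 12987\right) = \left(-45246 + 10749\right) \left(- \frac{1341}{4888} - 12987\right) = - 34497 \left(- \frac{1341}{4888} - 12987\right) = \left(-34497\right) \left(- \frac{63481797}{4888}\right) = \frac{2189931551109}{4888}$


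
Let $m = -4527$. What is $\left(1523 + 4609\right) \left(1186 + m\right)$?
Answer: $-20487012$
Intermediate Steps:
$\left(1523 + 4609\right) \left(1186 + m\right) = \left(1523 + 4609\right) \left(1186 - 4527\right) = 6132 \left(-3341\right) = -20487012$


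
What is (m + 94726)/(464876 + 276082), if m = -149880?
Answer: -27577/370479 ≈ -0.074436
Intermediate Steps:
(m + 94726)/(464876 + 276082) = (-149880 + 94726)/(464876 + 276082) = -55154/740958 = -55154*1/740958 = -27577/370479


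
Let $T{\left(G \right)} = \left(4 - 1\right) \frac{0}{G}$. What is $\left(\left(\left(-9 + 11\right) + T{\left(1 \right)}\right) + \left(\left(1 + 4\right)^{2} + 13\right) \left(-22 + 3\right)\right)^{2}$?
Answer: $518400$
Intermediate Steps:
$T{\left(G \right)} = 0$ ($T{\left(G \right)} = 3 \cdot 0 = 0$)
$\left(\left(\left(-9 + 11\right) + T{\left(1 \right)}\right) + \left(\left(1 + 4\right)^{2} + 13\right) \left(-22 + 3\right)\right)^{2} = \left(\left(\left(-9 + 11\right) + 0\right) + \left(\left(1 + 4\right)^{2} + 13\right) \left(-22 + 3\right)\right)^{2} = \left(\left(2 + 0\right) + \left(5^{2} + 13\right) \left(-19\right)\right)^{2} = \left(2 + \left(25 + 13\right) \left(-19\right)\right)^{2} = \left(2 + 38 \left(-19\right)\right)^{2} = \left(2 - 722\right)^{2} = \left(-720\right)^{2} = 518400$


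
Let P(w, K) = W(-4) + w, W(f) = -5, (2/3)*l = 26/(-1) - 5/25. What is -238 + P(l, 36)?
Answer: -2823/10 ≈ -282.30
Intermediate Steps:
l = -393/10 (l = 3*(26/(-1) - 5/25)/2 = 3*(26*(-1) - 5*1/25)/2 = 3*(-26 - 1/5)/2 = (3/2)*(-131/5) = -393/10 ≈ -39.300)
P(w, K) = -5 + w
-238 + P(l, 36) = -238 + (-5 - 393/10) = -238 - 443/10 = -2823/10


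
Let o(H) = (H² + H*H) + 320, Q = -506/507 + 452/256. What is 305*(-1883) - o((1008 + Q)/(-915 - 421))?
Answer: -539947734845404587001/939634138939392 ≈ -5.7464e+5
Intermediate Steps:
Q = 24907/32448 (Q = -506*1/507 + 452*(1/256) = -506/507 + 113/64 = 24907/32448 ≈ 0.76760)
o(H) = 320 + 2*H² (o(H) = (H² + H²) + 320 = 2*H² + 320 = 320 + 2*H²)
305*(-1883) - o((1008 + Q)/(-915 - 421)) = 305*(-1883) - (320 + 2*((1008 + 24907/32448)/(-915 - 421))²) = -574315 - (320 + 2*((32732491/32448)/(-1336))²) = -574315 - (320 + 2*((32732491/32448)*(-1/1336))²) = -574315 - (320 + 2*(-32732491/43350528)²) = -574315 - (320 + 2*(1071415967065081/1879268277878784)) = -574315 - (320 + 1071415967065081/939634138939392) = -574315 - 1*301754340427670521/939634138939392 = -574315 - 301754340427670521/939634138939392 = -539947734845404587001/939634138939392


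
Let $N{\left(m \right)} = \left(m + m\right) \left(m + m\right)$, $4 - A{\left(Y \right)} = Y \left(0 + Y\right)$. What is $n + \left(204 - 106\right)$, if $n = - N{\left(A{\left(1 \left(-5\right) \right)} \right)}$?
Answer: $-1666$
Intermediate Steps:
$A{\left(Y \right)} = 4 - Y^{2}$ ($A{\left(Y \right)} = 4 - Y \left(0 + Y\right) = 4 - Y Y = 4 - Y^{2}$)
$N{\left(m \right)} = 4 m^{2}$ ($N{\left(m \right)} = 2 m 2 m = 4 m^{2}$)
$n = -1764$ ($n = - 4 \left(4 - \left(1 \left(-5\right)\right)^{2}\right)^{2} = - 4 \left(4 - \left(-5\right)^{2}\right)^{2} = - 4 \left(4 - 25\right)^{2} = - 4 \left(-21\right)^{2} = - 4 \cdot 441 = \left(-1\right) 1764 = -1764$)
$n + \left(204 - 106\right) = -1764 + \left(204 - 106\right) = -1764 + 98 = -1666$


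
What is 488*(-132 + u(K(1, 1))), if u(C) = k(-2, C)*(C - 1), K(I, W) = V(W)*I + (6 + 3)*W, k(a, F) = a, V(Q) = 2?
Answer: -74176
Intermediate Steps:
K(I, W) = 2*I + 9*W (K(I, W) = 2*I + (6 + 3)*W = 2*I + 9*W)
u(C) = 2 - 2*C (u(C) = -2*(C - 1) = -2*(-1 + C) = 2 - 2*C)
488*(-132 + u(K(1, 1))) = 488*(-132 + (2 - 2*(2*1 + 9*1))) = 488*(-132 + (2 - 2*(2 + 9))) = 488*(-132 + (2 - 2*11)) = 488*(-132 + (2 - 22)) = 488*(-132 - 20) = 488*(-152) = -74176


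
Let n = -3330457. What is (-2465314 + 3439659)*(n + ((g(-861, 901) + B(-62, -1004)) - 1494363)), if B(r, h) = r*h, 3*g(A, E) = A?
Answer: -4640667852355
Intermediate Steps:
g(A, E) = A/3
B(r, h) = h*r
(-2465314 + 3439659)*(n + ((g(-861, 901) + B(-62, -1004)) - 1494363)) = (-2465314 + 3439659)*(-3330457 + (((⅓)*(-861) - 1004*(-62)) - 1494363)) = 974345*(-3330457 + ((-287 + 62248) - 1494363)) = 974345*(-3330457 + (61961 - 1494363)) = 974345*(-3330457 - 1432402) = 974345*(-4762859) = -4640667852355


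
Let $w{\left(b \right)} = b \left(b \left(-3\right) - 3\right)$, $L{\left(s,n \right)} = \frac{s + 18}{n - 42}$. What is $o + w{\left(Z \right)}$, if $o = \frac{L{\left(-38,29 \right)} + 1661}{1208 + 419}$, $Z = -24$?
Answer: $- \frac{35004443}{21151} \approx -1655.0$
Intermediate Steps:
$L{\left(s,n \right)} = \frac{18 + s}{-42 + n}$
$w{\left(b \right)} = b \left(-3 - 3 b\right)$ ($w{\left(b \right)} = b \left(- 3 b - 3\right) = b \left(-3 - 3 b\right)$)
$o = \frac{21613}{21151}$ ($o = \frac{\frac{18 - 38}{-42 + 29} + 1661}{1208 + 419} = \frac{\frac{1}{-13} \left(-20\right) + 1661}{1627} = \left(\left(- \frac{1}{13}\right) \left(-20\right) + 1661\right) \frac{1}{1627} = \left(\frac{20}{13} + 1661\right) \frac{1}{1627} = \frac{21613}{13} \cdot \frac{1}{1627} = \frac{21613}{21151} \approx 1.0218$)
$o + w{\left(Z \right)} = \frac{21613}{21151} - - 72 \left(1 - 24\right) = \frac{21613}{21151} - \left(-72\right) \left(-23\right) = \frac{21613}{21151} - 1656 = - \frac{35004443}{21151}$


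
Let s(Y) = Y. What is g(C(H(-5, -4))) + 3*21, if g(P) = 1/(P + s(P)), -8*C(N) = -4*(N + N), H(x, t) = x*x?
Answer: 3151/50 ≈ 63.020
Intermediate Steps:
H(x, t) = x²
C(N) = N (C(N) = -(-1)*(N + N)/2 = -(-1)*2*N/2 = -(-1)*N = N)
g(P) = 1/(2*P) (g(P) = 1/(P + P) = 1/(2*P))
g(C(H(-5, -4))) + 3*21 = 1/(2*((-5)²)) + 3*21 = (½)/25 + 63 = (½)*(1/25) + 63 = 1/50 + 63 = 3151/50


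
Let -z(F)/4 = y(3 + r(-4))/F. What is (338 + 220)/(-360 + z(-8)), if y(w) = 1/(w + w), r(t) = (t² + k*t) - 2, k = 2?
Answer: -20088/12959 ≈ -1.5501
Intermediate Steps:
r(t) = -2 + t² + 2*t (r(t) = (t² + 2*t) - 2 = -2 + t² + 2*t)
y(w) = 1/(2*w)
z(F) = -2/(9*F) (z(F) = -4*1/(2*(3 + (-2 + (-4)² + 2*(-4))))/F = -4*1/(2*(3 + (-2 + 16 - 8)))/F = -4*1/(2*(3 + 6))/F = -4*(½)/9/F = -4*(½)*(⅑)/F = -2/(9*F))
(338 + 220)/(-360 + z(-8)) = (338 + 220)/(-360 - 2/9/(-8)) = 558/(-360 - 2/9*(-⅛)) = 558/(-360 + 1/36) = 558/(-12959/36) = 558*(-36/12959) = -20088/12959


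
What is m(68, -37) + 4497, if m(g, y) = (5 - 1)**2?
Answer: 4513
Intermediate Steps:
m(g, y) = 16 (m(g, y) = 4**2 = 16)
m(68, -37) + 4497 = 16 + 4497 = 4513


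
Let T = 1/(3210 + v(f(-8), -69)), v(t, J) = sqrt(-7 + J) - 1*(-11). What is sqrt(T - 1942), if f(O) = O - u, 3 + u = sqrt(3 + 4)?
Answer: sqrt((-6255181 - 3884*I*sqrt(19))/(3221 + 2*I*sqrt(19))) ≈ 0.e-8 - 44.068*I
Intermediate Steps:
u = -3 + sqrt(7) (u = -3 + sqrt(3 + 4) = -3 + sqrt(7) ≈ -0.35425)
f(O) = 3 + O - sqrt(7) (f(O) = O - (-3 + sqrt(7)) = O + (3 - sqrt(7)) = 3 + O - sqrt(7))
v(t, J) = 11 + sqrt(-7 + J) (v(t, J) = sqrt(-7 + J) + 11 = 11 + sqrt(-7 + J))
T = 1/(3221 + 2*I*sqrt(19)) (T = 1/(3210 + (11 + sqrt(-7 - 69))) = 1/(3210 + (11 + sqrt(-76))) = 1/(3210 + (11 + 2*I*sqrt(19))) = 1/(3221 + 2*I*sqrt(19)) ≈ 0.00031046 - 8.403e-7*I)
sqrt(T - 1942) = sqrt((3221/10374917 - 2*I*sqrt(19)/10374917) - 1942) = sqrt(-20148085593/10374917 - 2*I*sqrt(19)/10374917)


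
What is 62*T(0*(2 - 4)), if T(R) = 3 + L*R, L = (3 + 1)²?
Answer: 186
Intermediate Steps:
L = 16 (L = 4² = 16)
T(R) = 3 + 16*R
62*T(0*(2 - 4)) = 62*(3 + 16*(0*(2 - 4))) = 62*(3 + 16*(0*(-2))) = 62*(3 + 16*0) = 62*(3 + 0) = 62*3 = 186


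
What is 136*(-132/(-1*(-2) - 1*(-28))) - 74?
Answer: -3362/5 ≈ -672.40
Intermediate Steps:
136*(-132/(-1*(-2) - 1*(-28))) - 74 = 136*(-132/(2 + 28)) - 74 = 136*(-132/30) - 74 = 136*(-132*1/30) - 74 = 136*(-22/5) - 74 = -2992/5 - 74 = -3362/5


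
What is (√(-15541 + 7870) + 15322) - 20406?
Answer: -5084 + I*√7671 ≈ -5084.0 + 87.584*I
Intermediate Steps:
(√(-15541 + 7870) + 15322) - 20406 = (√(-7671) + 15322) - 20406 = (I*√7671 + 15322) - 20406 = (15322 + I*√7671) - 20406 = -5084 + I*√7671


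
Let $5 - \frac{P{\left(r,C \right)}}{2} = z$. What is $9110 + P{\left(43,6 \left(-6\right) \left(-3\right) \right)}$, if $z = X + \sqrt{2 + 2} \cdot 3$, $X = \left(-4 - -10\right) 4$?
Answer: $9060$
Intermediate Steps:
$X = 24$ ($X = \left(-4 + 10\right) 4 = 6 \cdot 4 = 24$)
$z = 30$ ($z = 24 + \sqrt{2 + 2} \cdot 3 = 24 + \sqrt{4} \cdot 3 = 24 + 2 \cdot 3 = 24 + 6 = 30$)
$P{\left(r,C \right)} = -50$ ($P{\left(r,C \right)} = 10 - 60 = -50$)
$9110 + P{\left(43,6 \left(-6\right) \left(-3\right) \right)} = 9110 - 50 = 9060$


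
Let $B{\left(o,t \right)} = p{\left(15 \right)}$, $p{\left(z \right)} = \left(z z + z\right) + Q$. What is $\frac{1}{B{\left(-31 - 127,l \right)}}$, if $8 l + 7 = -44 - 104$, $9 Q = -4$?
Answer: $\frac{9}{2156} \approx 0.0041744$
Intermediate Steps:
$Q = - \frac{4}{9}$ ($Q = \frac{1}{9} \left(-4\right) = - \frac{4}{9} \approx -0.44444$)
$l = - \frac{155}{8}$ ($l = - \frac{7}{8} + \frac{-44 - 104}{8} = - \frac{7}{8} + \frac{1}{8} \left(-148\right) = - \frac{7}{8} - \frac{37}{2} = - \frac{155}{8} \approx -19.375$)
$p{\left(z \right)} = - \frac{4}{9} + z + z^{2}$ ($p{\left(z \right)} = \left(z z + z\right) - \frac{4}{9} = \left(z^{2} + z\right) - \frac{4}{9} = \left(z + z^{2}\right) - \frac{4}{9} = - \frac{4}{9} + z + z^{2}$)
$B{\left(o,t \right)} = \frac{2156}{9}$ ($B{\left(o,t \right)} = - \frac{4}{9} + 15 + 15^{2} = - \frac{4}{9} + 15 + 225 = \frac{2156}{9}$)
$\frac{1}{B{\left(-31 - 127,l \right)}} = \frac{1}{\frac{2156}{9}} = \frac{9}{2156}$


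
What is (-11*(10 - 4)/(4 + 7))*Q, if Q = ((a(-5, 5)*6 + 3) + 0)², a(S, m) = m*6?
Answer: -200934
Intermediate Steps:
a(S, m) = 6*m
Q = 33489 (Q = (((6*5)*6 + 3) + 0)² = ((30*6 + 3) + 0)² = ((180 + 3) + 0)² = (183 + 0)² = 183² = 33489)
(-11*(10 - 4)/(4 + 7))*Q = -11*(10 - 4)/(4 + 7)*33489 = -66/11*33489 = -11*6/11*33489 = -6*33489 = -200934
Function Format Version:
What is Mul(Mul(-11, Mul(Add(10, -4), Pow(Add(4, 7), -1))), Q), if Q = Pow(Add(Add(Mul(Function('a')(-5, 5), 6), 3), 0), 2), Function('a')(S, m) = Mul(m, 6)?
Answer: -200934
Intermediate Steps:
Function('a')(S, m) = Mul(6, m)
Q = 33489 (Q = Pow(Add(Add(Mul(Mul(6, 5), 6), 3), 0), 2) = Pow(Add(Add(Mul(30, 6), 3), 0), 2) = Pow(Add(Add(180, 3), 0), 2) = Pow(Add(183, 0), 2) = Pow(183, 2) = 33489)
Mul(Mul(-11, Mul(Add(10, -4), Pow(Add(4, 7), -1))), Q) = Mul(Mul(-11, Mul(Add(10, -4), Pow(Add(4, 7), -1))), 33489) = Mul(Mul(-11, Mul(6, Pow(11, -1))), 33489) = Mul(Mul(-11, Mul(6, Rational(1, 11))), 33489) = Mul(Mul(-11, Rational(6, 11)), 33489) = Mul(-6, 33489) = -200934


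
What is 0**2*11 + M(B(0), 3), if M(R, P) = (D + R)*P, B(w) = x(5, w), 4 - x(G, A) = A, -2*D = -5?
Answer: 39/2 ≈ 19.500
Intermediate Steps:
D = 5/2 (D = -1/2*(-5) = 5/2 ≈ 2.5000)
x(G, A) = 4 - A
B(w) = 4 - w
M(R, P) = P*(5/2 + R) (M(R, P) = (5/2 + R)*P = P*(5/2 + R))
0**2*11 + M(B(0), 3) = 0**2*11 + (1/2)*3*(5 + 2*(4 - 1*0)) = 0*11 + (1/2)*3*(5 + 2*(4 + 0)) = 0 + (1/2)*3*(5 + 2*4) = 0 + (1/2)*3*(5 + 8) = 0 + (1/2)*3*13 = 0 + 39/2 = 39/2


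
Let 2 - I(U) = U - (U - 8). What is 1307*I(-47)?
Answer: -7842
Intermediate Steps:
I(U) = -6 (I(U) = 2 - (U - (U - 8)) = 2 - (U - (-8 + U)) = 2 - (U + (8 - U)) = 2 - 1*8 = 2 - 8 = -6)
1307*I(-47) = 1307*(-6) = -7842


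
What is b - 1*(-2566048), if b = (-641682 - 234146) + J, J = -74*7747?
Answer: 1116942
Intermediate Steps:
J = -573278
b = -1449106 (b = (-641682 - 234146) - 573278 = -875828 - 573278 = -1449106)
b - 1*(-2566048) = -1449106 - 1*(-2566048) = -1449106 + 2566048 = 1116942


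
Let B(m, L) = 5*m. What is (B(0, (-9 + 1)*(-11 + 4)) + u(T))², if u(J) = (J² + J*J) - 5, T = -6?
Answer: 4489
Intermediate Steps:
u(J) = -5 + 2*J² (u(J) = (J² + J²) - 5 = 2*J² - 5 = -5 + 2*J²)
(B(0, (-9 + 1)*(-11 + 4)) + u(T))² = (5*0 + (-5 + 2*(-6)²))² = (0 + (-5 + 2*36))² = (0 + (-5 + 72))² = (0 + 67)² = 67² = 4489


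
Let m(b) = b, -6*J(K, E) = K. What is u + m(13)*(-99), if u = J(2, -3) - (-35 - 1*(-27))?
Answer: -3838/3 ≈ -1279.3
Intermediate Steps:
J(K, E) = -K/6
u = 23/3 (u = -1/6*2 - (-35 - 1*(-27)) = -1/3 - (-35 + 27) = -1/3 - 1*(-8) = -1/3 + 8 = 23/3 ≈ 7.6667)
u + m(13)*(-99) = 23/3 + 13*(-99) = 23/3 - 1287 = -3838/3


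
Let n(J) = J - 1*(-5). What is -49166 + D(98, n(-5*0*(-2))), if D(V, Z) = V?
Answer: -49068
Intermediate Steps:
n(J) = 5 + J (n(J) = J + 5 = 5 + J)
-49166 + D(98, n(-5*0*(-2))) = -49166 + 98 = -49068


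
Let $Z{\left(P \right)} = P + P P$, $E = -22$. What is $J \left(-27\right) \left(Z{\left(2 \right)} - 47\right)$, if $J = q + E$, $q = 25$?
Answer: $3321$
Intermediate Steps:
$J = 3$ ($J = 25 - 22 = 3$)
$Z{\left(P \right)} = P + P^{2}$
$J \left(-27\right) \left(Z{\left(2 \right)} - 47\right) = 3 \left(-27\right) \left(2 \left(1 + 2\right) - 47\right) = - 81 \left(2 \cdot 3 - 47\right) = - 81 \left(6 - 47\right) = \left(-81\right) \left(-41\right) = 3321$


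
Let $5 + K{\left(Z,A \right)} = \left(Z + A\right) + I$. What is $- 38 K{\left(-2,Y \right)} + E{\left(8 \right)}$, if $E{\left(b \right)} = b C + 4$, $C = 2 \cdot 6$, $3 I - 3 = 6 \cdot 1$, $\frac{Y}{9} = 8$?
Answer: $-2484$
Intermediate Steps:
$Y = 72$ ($Y = 9 \cdot 8 = 72$)
$I = 3$ ($I = 1 + \frac{6 \cdot 1}{3} = 1 + \frac{1}{3} \cdot 6 = 1 + 2 = 3$)
$K{\left(Z,A \right)} = -2 + A + Z$ ($K{\left(Z,A \right)} = -5 + \left(\left(Z + A\right) + 3\right) = -5 + \left(\left(A + Z\right) + 3\right) = -5 + \left(3 + A + Z\right) = -2 + A + Z$)
$C = 12$
$E{\left(b \right)} = 4 + 12 b$ ($E{\left(b \right)} = b 12 + 4 = 12 b + 4 = 4 + 12 b$)
$- 38 K{\left(-2,Y \right)} + E{\left(8 \right)} = - 38 \left(-2 + 72 - 2\right) + \left(4 + 12 \cdot 8\right) = \left(-38\right) 68 + \left(4 + 96\right) = -2584 + 100 = -2484$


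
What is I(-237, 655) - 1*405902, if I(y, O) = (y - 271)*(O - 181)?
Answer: -646694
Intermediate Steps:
I(y, O) = (-271 + y)*(-181 + O)
I(-237, 655) - 1*405902 = (49051 - 271*655 - 181*(-237) + 655*(-237)) - 1*405902 = (49051 - 177505 + 42897 - 155235) - 405902 = -240792 - 405902 = -646694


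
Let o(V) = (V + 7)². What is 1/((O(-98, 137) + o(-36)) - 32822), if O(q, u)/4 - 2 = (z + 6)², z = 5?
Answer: -1/31489 ≈ -3.1757e-5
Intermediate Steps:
o(V) = (7 + V)²
O(q, u) = 492 (O(q, u) = 8 + 4*(5 + 6)² = 8 + 4*11² = 8 + 4*121 = 8 + 484 = 492)
1/((O(-98, 137) + o(-36)) - 32822) = 1/((492 + (7 - 36)²) - 32822) = 1/((492 + (-29)²) - 32822) = 1/((492 + 841) - 32822) = 1/(1333 - 32822) = 1/(-31489) = -1/31489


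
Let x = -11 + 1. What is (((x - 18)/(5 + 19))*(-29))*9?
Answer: 609/2 ≈ 304.50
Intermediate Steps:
x = -10
(((x - 18)/(5 + 19))*(-29))*9 = (((-10 - 18)/(5 + 19))*(-29))*9 = (-28/24*(-29))*9 = (-28*1/24*(-29))*9 = -7/6*(-29)*9 = (203/6)*9 = 609/2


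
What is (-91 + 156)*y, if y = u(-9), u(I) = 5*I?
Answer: -2925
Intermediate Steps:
y = -45 (y = 5*(-9) = -45)
(-91 + 156)*y = (-91 + 156)*(-45) = 65*(-45) = -2925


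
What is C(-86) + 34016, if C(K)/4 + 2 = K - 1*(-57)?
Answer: 33892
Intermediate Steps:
C(K) = 220 + 4*K (C(K) = -8 + 4*(K - 1*(-57)) = -8 + 4*(K + 57) = -8 + 4*(57 + K) = -8 + (228 + 4*K) = 220 + 4*K)
C(-86) + 34016 = (220 + 4*(-86)) + 34016 = (220 - 344) + 34016 = -124 + 34016 = 33892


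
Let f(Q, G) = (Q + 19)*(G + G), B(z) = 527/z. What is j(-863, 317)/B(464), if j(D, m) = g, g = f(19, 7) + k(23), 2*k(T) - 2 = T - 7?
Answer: 251024/527 ≈ 476.33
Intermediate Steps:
k(T) = -5/2 + T/2 (k(T) = 1 + (T - 7)/2 = 1 + (-7 + T)/2 = 1 + (-7/2 + T/2) = -5/2 + T/2)
f(Q, G) = 2*G*(19 + Q) (f(Q, G) = (19 + Q)*(2*G) = 2*G*(19 + Q))
g = 541 (g = 2*7*(19 + 19) + (-5/2 + (½)*23) = 2*7*38 + (-5/2 + 23/2) = 532 + 9 = 541)
j(D, m) = 541
j(-863, 317)/B(464) = 541/((527/464)) = 541/((527*(1/464))) = 541/(527/464) = 541*(464/527) = 251024/527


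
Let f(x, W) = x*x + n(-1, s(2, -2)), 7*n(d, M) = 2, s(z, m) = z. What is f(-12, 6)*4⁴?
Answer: 258560/7 ≈ 36937.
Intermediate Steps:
n(d, M) = 2/7 (n(d, M) = (⅐)*2 = 2/7)
f(x, W) = 2/7 + x² (f(x, W) = x*x + 2/7 = x² + 2/7 = 2/7 + x²)
f(-12, 6)*4⁴ = (2/7 + (-12)²)*4⁴ = (2/7 + 144)*256 = (1010/7)*256 = 258560/7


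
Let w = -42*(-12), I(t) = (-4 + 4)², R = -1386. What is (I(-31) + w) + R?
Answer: -882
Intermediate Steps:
I(t) = 0 (I(t) = 0² = 0)
w = 504
(I(-31) + w) + R = (0 + 504) - 1386 = 504 - 1386 = -882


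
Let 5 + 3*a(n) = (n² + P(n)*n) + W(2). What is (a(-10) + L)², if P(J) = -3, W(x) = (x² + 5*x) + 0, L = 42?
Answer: 70225/9 ≈ 7802.8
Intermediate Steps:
W(x) = x² + 5*x
a(n) = 3 - n + n²/3 (a(n) = -5/3 + ((n² - 3*n) + 2*(5 + 2))/3 = -5/3 + ((n² - 3*n) + 2*7)/3 = -5/3 + ((n² - 3*n) + 14)/3 = -5/3 + (14 + n² - 3*n)/3 = -5/3 + (14/3 - n + n²/3) = 3 - n + n²/3)
(a(-10) + L)² = ((3 - 1*(-10) + (⅓)*(-10)²) + 42)² = ((3 + 10 + (⅓)*100) + 42)² = ((3 + 10 + 100/3) + 42)² = (139/3 + 42)² = (265/3)² = 70225/9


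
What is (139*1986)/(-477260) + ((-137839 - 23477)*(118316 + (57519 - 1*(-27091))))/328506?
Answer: -1301941441998957/13065231130 ≈ -99649.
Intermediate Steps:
(139*1986)/(-477260) + ((-137839 - 23477)*(118316 + (57519 - 1*(-27091))))/328506 = 276054*(-1/477260) - 161316*(118316 + (57519 + 27091))*(1/328506) = -138027/238630 - 161316*(118316 + 84610)*(1/328506) = -138027/238630 - 161316*202926*(1/328506) = -138027/238630 - 32735210616*1/328506 = -138027/238630 - 5455868436/54751 = -1301941441998957/13065231130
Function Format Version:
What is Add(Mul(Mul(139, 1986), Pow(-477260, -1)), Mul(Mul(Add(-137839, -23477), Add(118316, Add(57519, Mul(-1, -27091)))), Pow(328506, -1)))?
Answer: Rational(-1301941441998957, 13065231130) ≈ -99649.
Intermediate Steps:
Add(Mul(Mul(139, 1986), Pow(-477260, -1)), Mul(Mul(Add(-137839, -23477), Add(118316, Add(57519, Mul(-1, -27091)))), Pow(328506, -1))) = Add(Mul(276054, Rational(-1, 477260)), Mul(Mul(-161316, Add(118316, Add(57519, 27091))), Rational(1, 328506))) = Add(Rational(-138027, 238630), Mul(Mul(-161316, Add(118316, 84610)), Rational(1, 328506))) = Add(Rational(-138027, 238630), Mul(Mul(-161316, 202926), Rational(1, 328506))) = Add(Rational(-138027, 238630), Mul(-32735210616, Rational(1, 328506))) = Add(Rational(-138027, 238630), Rational(-5455868436, 54751)) = Rational(-1301941441998957, 13065231130)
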